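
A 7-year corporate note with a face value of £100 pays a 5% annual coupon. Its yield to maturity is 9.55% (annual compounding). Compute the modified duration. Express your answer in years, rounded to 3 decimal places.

5.412 years

Periodic yield y = 0.0955. First find Macaulay duration:
  t   CF        PV=CF/(1+0.0955)^t    t·PV
  1         5.00         4.5641         4.5641
  2         5.00         4.1662         8.3325
  3         5.00         3.8031        11.4092
  4         5.00         3.4715        13.8861
  5         5.00         3.1689        15.8445
  6         5.00         2.8926        17.3559
  7       105.00        55.4501       388.1510
  Σ                     77.5166       459.5432
P = 77.5166; Macaulay duration = 459.5432 / 77.5166 = 5.92832 years.
Modified duration = D_Mac / (1 + y) = 5.92832 / 1.0955 = 5.41152 years.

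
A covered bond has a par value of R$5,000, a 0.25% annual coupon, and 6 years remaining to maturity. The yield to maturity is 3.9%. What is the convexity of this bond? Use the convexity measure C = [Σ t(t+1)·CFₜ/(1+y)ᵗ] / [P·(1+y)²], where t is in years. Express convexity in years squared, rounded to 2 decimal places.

38.54

With y = 0.039:
  t   CF        PV=CF/(1+0.039)^t    t·PV        t(t+1)·PV
  1        12.50        12.0308        12.0308          24.0616
  2        12.50        11.5792        23.1584          69.4753
  3        12.50        11.1446        33.4337         133.7349
  4        12.50        10.7262        42.9050         214.5250
  5        12.50        10.3236        51.6181         309.7088
  6     5,012.50     3,984.3832    23,906.2992     167,344.0944
  Σ                  4,040.1877    24,069.4453     168,095.5999
P = 4,040.1877.
Convexity = Σ t(t+1)·PV / [P·(1+y)²] = 168,095.5999 / (4,040.1877 × 1.079521) = 38.54107.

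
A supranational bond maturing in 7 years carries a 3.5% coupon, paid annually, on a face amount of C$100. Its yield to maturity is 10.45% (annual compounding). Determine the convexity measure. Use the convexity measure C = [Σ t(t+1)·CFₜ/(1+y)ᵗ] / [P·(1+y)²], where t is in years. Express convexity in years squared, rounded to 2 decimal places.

With y = 0.1045:
  t   CF        PV=CF/(1+0.1045)^t    t·PV        t(t+1)·PV
  1         3.50         3.1689         3.1689           6.3377
  2         3.50         2.8690         5.7381          17.2142
  3         3.50         2.5976         7.7928          31.1711
  4         3.50         2.3518         9.4073          47.0365
  5         3.50         2.1293        10.6466          63.8794
  6         3.50         1.9279        11.5671          80.9698
  7       103.50        51.6155       361.3086       2,890.4691
  Σ                     66.6600       409.6293       3,137.0779
P = 66.6600.
Convexity = Σ t(t+1)·PV / [P·(1+y)²] = 3,137.0779 / (66.6600 × 1.219920) = 38.57701.

38.58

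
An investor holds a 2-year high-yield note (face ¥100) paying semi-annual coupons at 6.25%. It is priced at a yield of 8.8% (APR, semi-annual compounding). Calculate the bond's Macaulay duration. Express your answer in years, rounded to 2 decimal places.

1.91 years

Periodic yield y = 0.044. Discount each cash flow and weight by its period:
  t   CF        PV=CF/(1+0.044)^t    t·PV
  1        3.125         2.9933         2.9933
  2        3.125         2.8671         5.7343
  3        3.125         2.7463         8.2389
  4      103.125        86.8084       347.2338
  Σ                     95.4152       364.2003
Price P = Σ PV = 95.4152.
Macaulay duration = Σ(t·PV) / P = 364.2003 / 95.4152 = 3.81701 half-year periods.
In years: 3.81701 / 2 = 1.90850 years.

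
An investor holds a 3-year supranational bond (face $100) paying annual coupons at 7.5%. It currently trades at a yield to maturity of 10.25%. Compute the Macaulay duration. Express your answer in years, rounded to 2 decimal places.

2.79 years

Periodic yield y = 0.1025. Discount each cash flow and weight by its year:
  t   CF        PV=CF/(1+0.1025)^t    t·PV
  1         7.50         6.8027         6.8027
  2         7.50         6.1703        12.3405
  3       107.50        80.2182       240.6545
  Σ                     93.1911       259.7977
Price P = Σ PV = 93.1911.
Macaulay duration = Σ(t·PV) / P = 259.7977 / 93.1911 = 2.78779 years.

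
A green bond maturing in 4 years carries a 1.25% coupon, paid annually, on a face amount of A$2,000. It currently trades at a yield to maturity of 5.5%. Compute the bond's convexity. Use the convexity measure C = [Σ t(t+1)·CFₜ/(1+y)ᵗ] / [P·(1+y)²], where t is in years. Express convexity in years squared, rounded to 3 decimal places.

17.488

With y = 0.055:
  t   CF        PV=CF/(1+0.055)^t    t·PV        t(t+1)·PV
  1        25.00        23.6967        23.6967          47.3934
  2        25.00        22.4613        44.9226         134.7679
  3        25.00        21.2903        63.8710         255.4841
  4     2,025.00     1,634.6139     6,538.4556      32,692.2781
  Σ                  1,702.0622     6,670.9459      33,129.9234
P = 1,702.0622.
Convexity = Σ t(t+1)·PV / [P·(1+y)²] = 33,129.9234 / (1,702.0622 × 1.113025) = 17.48800.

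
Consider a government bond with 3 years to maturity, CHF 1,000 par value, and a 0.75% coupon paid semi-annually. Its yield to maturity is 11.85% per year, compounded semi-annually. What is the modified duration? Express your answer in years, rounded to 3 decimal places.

2.800 years

Periodic yield y = 0.05925. First find Macaulay duration:
  t   CF        PV=CF/(1+0.05925)^t    t·PV
  1         3.75         3.5402         3.5402
  2         3.75         3.3422         6.6844
  3         3.75         3.1553         9.4658
  4         3.75         2.9788        11.9151
  5         3.75         2.8122        14.0608
  6     1,003.75       710.6156     4,263.6935
  Σ                    726.4442     4,309.3598
P = 726.4442; Macaulay duration = 4,309.3598 / 726.4442 = 5.93213 half-year periods = 2.96606 years.
Modified duration = D_Mac / (1 + y) = 2.96606 / 1.05925 = 2.80015 years.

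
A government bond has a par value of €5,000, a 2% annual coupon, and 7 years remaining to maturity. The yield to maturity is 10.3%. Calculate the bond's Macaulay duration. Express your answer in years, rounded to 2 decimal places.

Periodic yield y = 0.103. Discount each cash flow and weight by its year:
  t   CF        PV=CF/(1+0.103)^t    t·PV
  1       100.00        90.6618        90.6618
  2       100.00        82.1957       164.3914
  3       100.00        74.5201       223.5603
  4       100.00        67.5613       270.2452
  5       100.00        61.2523       306.2615
  6       100.00        55.5325       333.1948
  7     5,100.00     2,567.6841    17,973.7886
  Σ                  2,999.4078    19,362.1036
Price P = Σ PV = 2,999.4078.
Macaulay duration = Σ(t·PV) / P = 19,362.1036 / 2,999.4078 = 6.45531 years.

6.46 years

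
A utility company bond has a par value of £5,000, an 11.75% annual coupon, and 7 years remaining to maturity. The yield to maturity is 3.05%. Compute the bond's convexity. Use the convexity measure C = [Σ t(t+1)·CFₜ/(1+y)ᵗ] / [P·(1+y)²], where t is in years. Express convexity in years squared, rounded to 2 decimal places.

With y = 0.0305:
  t   CF        PV=CF/(1+0.0305)^t    t·PV        t(t+1)·PV
  1       587.50       570.1116       570.1116       1,140.2232
  2       587.50       553.2378     1,106.4757       3,319.4271
  3       587.50       536.8635     1,610.5905       6,442.3621
  4       587.50       520.9738     2,083.8952      10,419.4761
  5       587.50       505.5544     2,527.7720      15,166.6319
  6       587.50       490.5914     2,943.5482      20,604.8371
  7     5,587.50     4,527.7409    31,694.1861     253,553.4886
  Σ                  7,705.0734    42,536.5792     310,646.4459
P = 7,705.0734.
Convexity = Σ t(t+1)·PV / [P·(1+y)²] = 310,646.4459 / (7,705.0734 × 1.061930) = 37.96589.

37.97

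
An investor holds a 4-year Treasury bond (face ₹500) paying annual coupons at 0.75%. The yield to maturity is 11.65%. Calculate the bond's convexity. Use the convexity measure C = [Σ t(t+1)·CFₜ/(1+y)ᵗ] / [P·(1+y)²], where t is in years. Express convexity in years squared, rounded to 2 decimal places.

With y = 0.1165:
  t   CF        PV=CF/(1+0.1165)^t    t·PV        t(t+1)·PV
  1         3.75         3.3587         3.3587           6.7174
  2         3.75         3.0082         6.0165          18.0495
  3         3.75         2.6944         8.0831          32.3323
  4       503.75       324.1755     1,296.7019       6,483.5094
  Σ                    333.2368     1,314.1602       6,540.6086
P = 333.2368.
Convexity = Σ t(t+1)·PV / [P·(1+y)²] = 6,540.6086 / (333.2368 × 1.246572) = 15.74519.

15.75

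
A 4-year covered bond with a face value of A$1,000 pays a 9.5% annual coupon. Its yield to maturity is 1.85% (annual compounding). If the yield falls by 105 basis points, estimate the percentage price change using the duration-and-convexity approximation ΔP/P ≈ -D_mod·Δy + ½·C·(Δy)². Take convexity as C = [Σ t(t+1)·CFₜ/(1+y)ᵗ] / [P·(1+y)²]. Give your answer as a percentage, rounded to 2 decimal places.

+3.77%

With y = 0.0185:
  t   CF        PV=CF/(1+0.0185)^t    t·PV        t(t+1)·PV
  1        95.00        93.2744        93.2744         186.5488
  2        95.00        91.5802       183.1604         549.4811
  3        95.00        89.9167       269.7502       1,079.0008
  4     1,095.00     1,017.5833     4,070.3333      20,351.6667
  Σ                  1,292.3547     4,616.5183      22,166.6974
P = 1,292.3547; D_Mac = 3.57218 yrs; D_mod = 3.50729 yrs; C = 16.53473.
Duration effect: -3.50729 × (-0.0105) = +0.036827
Convexity effect: 0.5 × 16.53473 × (-0.0105)² = +0.0009115
ΔP/P ≈ +0.036827 + 0.0009115 = +0.037738 = +3.7738%.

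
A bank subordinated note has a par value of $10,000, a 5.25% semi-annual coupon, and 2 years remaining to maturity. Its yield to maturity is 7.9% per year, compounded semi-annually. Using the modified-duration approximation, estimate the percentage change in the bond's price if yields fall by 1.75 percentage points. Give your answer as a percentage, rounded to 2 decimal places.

Periodic yield y = 0.0395. Modified duration first:
  t   CF        PV=CF/(1+0.0395)^t    t·PV
  1       262.50       252.5253       252.5253
  2       262.50       242.9295       485.8591
  3       262.50       233.6984       701.0953
  4    10,262.50     8,789.3184    35,157.2734
  Σ                  9,518.4716    36,596.7531
P = 9,518.4716; D_Mac = 3.84481 half-year periods = 1.92241 yrs; D_mod = 1.92241/(1+0.0395) = 1.84936 yrs.
ΔP/P ≈ -D_mod · Δy = -1.84936 × (-0.0175) = +0.032364 = +3.2364%.

+3.24%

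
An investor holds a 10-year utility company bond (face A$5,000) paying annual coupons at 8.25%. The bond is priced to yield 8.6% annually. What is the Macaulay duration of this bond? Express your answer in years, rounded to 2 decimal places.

Periodic yield y = 0.086. Discount each cash flow and weight by its year:
  t   CF        PV=CF/(1+0.086)^t    t·PV
  1       412.50       379.8343       379.8343
  2       412.50       349.7553       699.5106
  3       412.50       322.0583       966.1749
  4       412.50       296.5546     1,186.2184
  5       412.50       273.0705     1,365.3526
  6       412.50       251.4462     1,508.6769
  7       412.50       231.5342     1,620.7395
  8       412.50       213.1991     1,705.5927
  9       412.50       196.3159     1,766.8433
  10    5,412.50     2,371.9179    23,719.1792
  Σ                  4,885.6863    34,918.1224
Price P = Σ PV = 4,885.6863.
Macaulay duration = Σ(t·PV) / P = 34,918.1224 / 4,885.6863 = 7.14703 years.

7.15 years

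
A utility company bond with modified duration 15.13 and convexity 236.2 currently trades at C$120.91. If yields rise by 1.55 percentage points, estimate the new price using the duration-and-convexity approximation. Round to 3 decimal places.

Duration effect: -D_mod·Δy = -15.13 × (+0.0155) = -0.234515
Convexity effect: ½·C·(Δy)² = 0.5 × 236.2 × (0.0155)² = +0.028373525
ΔP/P ≈ -0.234515 + 0.028373525 = -0.206141475
New price ≈ 120.91 × (1 - 0.206141475) = 95.98543425775.

C$95.985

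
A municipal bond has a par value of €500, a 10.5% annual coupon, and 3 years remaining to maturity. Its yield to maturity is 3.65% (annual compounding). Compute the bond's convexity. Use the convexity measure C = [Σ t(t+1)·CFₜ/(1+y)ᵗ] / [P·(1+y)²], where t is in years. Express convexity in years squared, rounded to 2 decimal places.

With y = 0.0365:
  t   CF        PV=CF/(1+0.0365)^t    t·PV        t(t+1)·PV
  1        52.50        50.6512        50.6512         101.3025
  2        52.50        48.8676        97.7351         293.2054
  3       552.50       496.1630     1,488.4890       5,953.9558
  Σ                    595.6818     1,636.8753       6,348.4637
P = 595.6818.
Convexity = Σ t(t+1)·PV / [P·(1+y)²] = 6,348.4637 / (595.6818 × 1.074332) = 9.92009.

9.92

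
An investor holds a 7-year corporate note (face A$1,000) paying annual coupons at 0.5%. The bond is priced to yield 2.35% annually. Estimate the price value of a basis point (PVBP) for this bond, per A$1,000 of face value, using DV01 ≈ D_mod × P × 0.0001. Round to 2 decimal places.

A$0.59

Periodic yield y = 0.0235.
  t   CF        PV=CF/(1+0.0235)^t    t·PV
  1         5.00         4.8852         4.8852
  2         5.00         4.7730         9.5461
  3         5.00         4.6634        13.9903
  4         5.00         4.5564        18.2255
  5         5.00         4.4518        22.2588
  6         5.00         4.3495        26.0972
  7     1,005.00       854.1834     5,979.2839
  Σ                    881.8627     6,074.2869
P = 881.8627; D_Mac = 6.88802 yrs; D_mod = 6.72987 yrs.
DV01 ≈ 6.72987 × 881.8627 × 0.0001 = 0.593482.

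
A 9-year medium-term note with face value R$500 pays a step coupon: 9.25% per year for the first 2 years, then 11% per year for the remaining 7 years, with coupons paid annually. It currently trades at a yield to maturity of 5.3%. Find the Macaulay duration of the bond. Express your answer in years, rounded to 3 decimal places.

6.728 years

Periodic yield y = 0.053. Discount each cash flow and weight by its year:
  t   CF        PV=CF/(1+0.053)^t    t·PV
  1        46.25        43.9221        43.9221
  2        46.25        41.7114        83.4228
  3        55.00        47.1061       141.3184
  4        55.00        44.7352       178.9407
  5        55.00        42.4836       212.4178
  6        55.00        40.3453       242.0715
  7        55.00        38.3146       268.2021
  8        55.00        36.3861       291.0889
  9       555.00       348.6885     3,138.1966
  Σ                    683.6929     4,599.5811
Price P = Σ PV = 683.6929.
Macaulay duration = Σ(t·PV) / P = 4,599.5811 / 683.6929 = 6.72755 years.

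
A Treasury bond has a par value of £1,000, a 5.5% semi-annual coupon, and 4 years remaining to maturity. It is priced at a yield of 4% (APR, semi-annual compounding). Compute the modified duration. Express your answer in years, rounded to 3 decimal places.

3.584 years

Periodic yield y = 0.02. First find Macaulay duration:
  t   CF        PV=CF/(1+0.02)^t    t·PV
  1        27.50        26.9608        26.9608
  2        27.50        26.4321        52.8643
  3        27.50        25.9139        77.7416
  4        27.50        25.4057       101.6230
  5        27.50        24.9076       124.5380
  6        27.50        24.4192       146.5153
  7        27.50        23.9404       167.5828
  8     1,027.50       876.9614     7,015.6909
  Σ                  1,054.9411     7,713.5166
P = 1,054.9411; Macaulay duration = 7,713.5166 / 1,054.9411 = 7.31180 half-year periods = 3.65590 years.
Modified duration = D_Mac / (1 + y) = 3.65590 / 1.02 = 3.58421 years.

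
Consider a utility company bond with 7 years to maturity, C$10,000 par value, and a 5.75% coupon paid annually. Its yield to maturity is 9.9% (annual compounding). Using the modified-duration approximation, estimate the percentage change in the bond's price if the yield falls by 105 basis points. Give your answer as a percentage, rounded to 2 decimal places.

Periodic yield y = 0.099. Modified duration first:
  t   CF        PV=CF/(1+0.099)^t    t·PV
  1       575.00       523.2029       523.2029
  2       575.00       476.0718       952.1436
  3       575.00       433.1864     1,299.5591
  4       575.00       394.1641     1,576.6564
  5       575.00       358.6571     1,793.2853
  6       575.00       326.3486     1,958.0913
  7    10,575.00     5,461.3062    38,229.1436
  Σ                  7,972.9370    46,332.0822
P = 7,972.9370; D_Mac = 5.81117 yrs; D_mod = 5.81117/(1+0.099) = 5.28769 yrs.
ΔP/P ≈ -D_mod · Δy = -5.28769 × (-0.0105) = +0.055521 = +5.5521%.

+5.55%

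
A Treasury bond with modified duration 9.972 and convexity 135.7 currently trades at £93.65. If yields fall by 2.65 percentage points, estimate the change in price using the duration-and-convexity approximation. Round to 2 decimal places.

Duration effect: -D_mod·Δy = -9.972 × (-0.0265) = +0.264258
Convexity effect: ½·C·(Δy)² = 0.5 × 135.7 × (-0.0265)² = +0.0476476625
ΔP/P ≈ +0.264258 + 0.0476476625 = +0.3119056625
ΔP ≈ 93.65 × (+0.3119056625) = +29.209965293125.

+£29.21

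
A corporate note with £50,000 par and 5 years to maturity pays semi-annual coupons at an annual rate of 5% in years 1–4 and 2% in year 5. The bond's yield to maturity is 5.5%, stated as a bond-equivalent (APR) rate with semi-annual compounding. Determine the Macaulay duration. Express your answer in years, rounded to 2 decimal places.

Periodic yield y = 0.0275. Discount each cash flow and weight by its period:
  t   CF        PV=CF/(1+0.0275)^t    t·PV
  1     1,250.00     1,216.5450     1,216.5450
  2     1,250.00     1,183.9854     2,367.9708
  3     1,250.00     1,152.2972     3,456.8917
  4     1,250.00     1,121.4572     4,485.8287
  5     1,250.00     1,091.4425     5,457.2125
  6     1,250.00     1,062.2311     6,373.3869
  7     1,250.00     1,033.8016     7,236.6112
  8     1,250.00     1,006.1329     8,049.0635
  9       500.00       391.6819     3,525.1373
  10   50,500.00    38,501.0942   385,010.9423
  Σ                 47,760.6692   427,179.5899
Price P = Σ PV = 47,760.6692.
Macaulay duration = Σ(t·PV) / P = 427,179.5899 / 47,760.6692 = 8.94417 half-year periods.
In years: 8.94417 / 2 = 4.47209 years.

4.47 years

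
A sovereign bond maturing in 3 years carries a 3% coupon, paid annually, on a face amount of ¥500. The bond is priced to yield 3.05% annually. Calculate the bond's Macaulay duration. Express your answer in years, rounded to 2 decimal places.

Periodic yield y = 0.0305. Discount each cash flow and weight by its year:
  t   CF        PV=CF/(1+0.0305)^t    t·PV
  1        15.00        14.5560        14.5560
  2        15.00        14.1252        28.2504
  3       515.00       470.6123     1,411.8368
  Σ                    499.2935     1,454.6433
Price P = Σ PV = 499.2935.
Macaulay duration = Σ(t·PV) / P = 1,454.6433 / 499.2935 = 2.91340 years.

2.91 years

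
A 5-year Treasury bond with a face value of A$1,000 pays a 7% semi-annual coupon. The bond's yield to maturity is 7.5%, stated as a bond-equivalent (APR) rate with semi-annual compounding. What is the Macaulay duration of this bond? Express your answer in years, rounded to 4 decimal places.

Periodic yield y = 0.0375. Discount each cash flow and weight by its period:
  t   CF        PV=CF/(1+0.0375)^t    t·PV
  1        35.00        33.7349        33.7349
  2        35.00        32.5156        65.0312
  3        35.00        31.3403        94.0210
  4        35.00        30.2076       120.8302
  5        35.00        29.1157       145.5786
  6        35.00        28.0633       168.3801
  7        35.00        27.0490       189.3430
  8        35.00        26.0713       208.5706
  9        35.00        25.1290       226.1609
  10    1,035.00       716.2412     7,162.4119
  Σ                    979.4680     8,414.0626
Price P = Σ PV = 979.4680.
Macaulay duration = Σ(t·PV) / P = 8,414.0626 / 979.4680 = 8.59044 half-year periods.
In years: 8.59044 / 2 = 4.29522 years.

4.2952 years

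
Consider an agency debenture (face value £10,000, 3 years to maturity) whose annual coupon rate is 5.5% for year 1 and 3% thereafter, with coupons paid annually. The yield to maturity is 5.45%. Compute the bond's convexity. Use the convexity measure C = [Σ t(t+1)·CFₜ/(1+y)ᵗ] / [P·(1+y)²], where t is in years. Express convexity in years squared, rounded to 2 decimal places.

With y = 0.0545:
  t   CF        PV=CF/(1+0.0545)^t    t·PV        t(t+1)·PV
  1       550.00       521.5742       521.5742       1,043.1484
  2       300.00       269.7914       539.5828       1,618.7483
  3    10,300.00     8,784.1041    26,352.3122     105,409.2488
  Σ                  9,575.4697    27,413.4692     108,071.1456
P = 9,575.4697.
Convexity = Σ t(t+1)·PV / [P·(1+y)²] = 108,071.1456 / (9,575.4697 × 1.111970) = 10.14978.

10.15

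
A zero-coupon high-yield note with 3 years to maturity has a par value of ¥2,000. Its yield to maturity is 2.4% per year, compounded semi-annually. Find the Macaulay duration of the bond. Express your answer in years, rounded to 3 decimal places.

3.000 years

A zero-coupon bond has a single cash flow at maturity, so its Macaulay duration equals its maturity: 3 years.
(Equivalently: 6 semi-annual periods ÷ 2 = 3 years.)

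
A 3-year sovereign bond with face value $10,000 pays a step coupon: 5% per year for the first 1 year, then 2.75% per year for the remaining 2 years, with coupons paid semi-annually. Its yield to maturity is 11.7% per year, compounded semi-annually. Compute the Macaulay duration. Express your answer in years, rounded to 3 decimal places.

Periodic yield y = 0.0585. Discount each cash flow and weight by its period:
  t   CF        PV=CF/(1+0.0585)^t    t·PV
  1       250.00       236.1833       236.1833
  2       250.00       223.1302       446.2603
  3       137.50       115.9391       347.8174
  4       137.50       109.5316       438.1262
  5       137.50       103.4781       517.3904
  6    10,137.50     7,207.5173    43,245.1038
  Σ                  7,995.7795    45,230.8815
Price P = Σ PV = 7,995.7795.
Macaulay duration = Σ(t·PV) / P = 45,230.8815 / 7,995.7795 = 5.65684 half-year periods.
In years: 5.65684 / 2 = 2.82842 years.

2.828 years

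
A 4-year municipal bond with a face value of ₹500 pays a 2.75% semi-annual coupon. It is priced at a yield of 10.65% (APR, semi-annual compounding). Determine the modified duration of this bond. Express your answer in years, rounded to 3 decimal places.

Periodic yield y = 0.05325. First find Macaulay duration:
  t   CF        PV=CF/(1+0.05325)^t    t·PV
  1        6.875         6.5274         6.5274
  2        6.875         6.1974        12.3948
  3        6.875         5.8841        17.6522
  4        6.875         5.5866        22.3464
  5        6.875         5.3041        26.5207
  6        6.875         5.0360        30.2159
  7        6.875         4.7814        33.4696
  8      506.875       334.6949     2,677.5594
  Σ                    374.0119     2,826.6864
P = 374.0119; Macaulay duration = 2,826.6864 / 374.0119 = 7.55774 half-year periods = 3.77887 years.
Modified duration = D_Mac / (1 + y) = 3.77887 / 1.05325 = 3.58782 years.

3.588 years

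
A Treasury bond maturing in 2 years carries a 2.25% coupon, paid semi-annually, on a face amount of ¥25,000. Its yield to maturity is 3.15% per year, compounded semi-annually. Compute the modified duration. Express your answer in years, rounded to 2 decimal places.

1.94 years

Periodic yield y = 0.01575. First find Macaulay duration:
  t   CF        PV=CF/(1+0.01575)^t    t·PV
  1       281.25       276.8890       276.8890
  2       281.25       272.5956       545.1912
  3       281.25       268.3688       805.1064
  4    25,281.25    23,749.3222    94,997.2888
  Σ                 24,567.1756    96,624.4754
P = 24,567.1756; Macaulay duration = 96,624.4754 / 24,567.1756 = 3.93307 half-year periods = 1.96654 years.
Modified duration = D_Mac / (1 + y) = 1.96654 / 1.01575 = 1.93604 years.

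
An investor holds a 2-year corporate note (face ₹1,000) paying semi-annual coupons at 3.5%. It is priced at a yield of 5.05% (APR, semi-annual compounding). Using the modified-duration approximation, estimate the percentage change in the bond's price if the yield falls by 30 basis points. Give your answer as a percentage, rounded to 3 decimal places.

Periodic yield y = 0.02525. Modified duration first:
  t   CF        PV=CF/(1+0.02525)^t    t·PV
  1        17.50        17.0690        17.0690
  2        17.50        16.6486        33.2973
  3        17.50        16.2386        48.7158
  4     1,017.50       920.9060     3,683.6240
  Σ                    970.8622     3,782.7061
P = 970.8622; D_Mac = 3.89623 half-year periods = 1.94812 yrs; D_mod = 1.94812/(1+0.02525) = 1.90014 yrs.
ΔP/P ≈ -D_mod · Δy = -1.90014 × (-0.003) = +0.005700 = +0.5700%.

+0.570%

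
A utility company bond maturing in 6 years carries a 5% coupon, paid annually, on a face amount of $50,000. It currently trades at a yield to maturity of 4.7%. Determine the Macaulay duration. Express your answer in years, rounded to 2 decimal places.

5.34 years

Periodic yield y = 0.047. Discount each cash flow and weight by its year:
  t   CF        PV=CF/(1+0.047)^t    t·PV
  1     2,500.00     2,387.7746     2,387.7746
  2     2,500.00     2,280.5870     4,561.1740
  3     2,500.00     2,178.2111     6,534.6333
  4     2,500.00     2,080.4308     8,321.7233
  5     2,500.00     1,987.0400     9,935.1998
  6    52,500.00    39,854.6696   239,128.0177
  Σ                 50,768.7131   270,868.5227
Price P = Σ PV = 50,768.7131.
Macaulay duration = Σ(t·PV) / P = 270,868.5227 / 50,768.7131 = 5.33534 years.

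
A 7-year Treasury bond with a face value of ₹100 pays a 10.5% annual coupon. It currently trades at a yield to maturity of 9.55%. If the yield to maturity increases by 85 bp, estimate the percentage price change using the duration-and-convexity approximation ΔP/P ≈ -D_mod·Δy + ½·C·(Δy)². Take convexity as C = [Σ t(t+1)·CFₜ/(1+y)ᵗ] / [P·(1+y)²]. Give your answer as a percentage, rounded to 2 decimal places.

With y = 0.0955:
  t   CF        PV=CF/(1+0.0955)^t    t·PV        t(t+1)·PV
  1        10.50         9.5847         9.5847          19.1693
  2        10.50         8.7491        17.4982          52.4947
  3        10.50         7.9864        23.9593          95.8370
  4        10.50         7.2902        29.1608         145.8041
  5        10.50         6.6547        33.2734         199.6405
  6        10.50         6.0746        36.4474         255.1316
  7       110.50        58.3547       408.4827       3,267.8614
  Σ                    104.6943       558.4065       4,035.9388
P = 104.6943; D_Mac = 5.33368 yrs; D_mod = 4.86872 yrs; C = 32.12156.
Duration effect: -4.86872 × (+0.0085) = -0.041384
Convexity effect: 0.5 × 32.12156 × (0.0085)² = +0.0011604
ΔP/P ≈ -0.041384 + 0.0011604 = -0.040224 = -4.0224%.

-4.02%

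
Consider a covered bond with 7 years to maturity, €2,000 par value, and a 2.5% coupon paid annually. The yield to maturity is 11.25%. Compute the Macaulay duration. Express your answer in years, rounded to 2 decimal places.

Periodic yield y = 0.1125. Discount each cash flow and weight by its year:
  t   CF        PV=CF/(1+0.1125)^t    t·PV
  1        50.00        44.9438        44.9438
  2        50.00        40.3989        80.7979
  3        50.00        36.3137       108.9410
  4        50.00        32.6415       130.5659
  5        50.00        29.3407       146.7033
  6        50.00        26.3736       158.2418
  7     2,050.00       971.9719     6,803.8035
  Σ                  1,181.9841     7,473.9972
Price P = Σ PV = 1,181.9841.
Macaulay duration = Σ(t·PV) / P = 7,473.9972 / 1,181.9841 = 6.32326 years.

6.32 years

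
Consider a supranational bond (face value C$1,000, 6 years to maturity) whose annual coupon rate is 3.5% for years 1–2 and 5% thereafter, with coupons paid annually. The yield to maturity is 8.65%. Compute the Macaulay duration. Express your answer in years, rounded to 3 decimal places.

Periodic yield y = 0.0865. Discount each cash flow and weight by its year:
  t   CF        PV=CF/(1+0.0865)^t    t·PV
  1        35.00        32.2135        32.2135
  2        35.00        29.6489        59.2978
  3        50.00        38.9835       116.9505
  4        50.00        35.8799       143.5196
  5        50.00        33.0234       165.1168
  6     1,050.00       638.2795     3,829.6772
  Σ                    808.0287     4,346.7754
Price P = Σ PV = 808.0287.
Macaulay duration = Σ(t·PV) / P = 4,346.7754 / 808.0287 = 5.37948 years.

5.379 years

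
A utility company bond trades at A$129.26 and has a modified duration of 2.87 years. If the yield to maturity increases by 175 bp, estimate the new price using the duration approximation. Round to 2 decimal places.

A$122.77

Duration approximation: ΔP/P ≈ -D_mod · Δy = -2.87 × (+0.0175) = -0.050225.
New price ≈ 129.26 × (1 - 0.050225) = 122.7679165.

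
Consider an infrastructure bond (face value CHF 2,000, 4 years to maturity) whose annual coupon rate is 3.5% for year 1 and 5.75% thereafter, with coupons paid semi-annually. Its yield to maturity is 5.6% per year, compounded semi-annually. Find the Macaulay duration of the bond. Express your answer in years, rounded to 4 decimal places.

3.6943 years

Periodic yield y = 0.028. Discount each cash flow and weight by its period:
  t   CF        PV=CF/(1+0.028)^t    t·PV
  1        35.00        34.0467        34.0467
  2        35.00        33.1194        66.2387
  3        57.50        52.9284       158.7851
  4        57.50        51.4867       205.9470
  5        57.50        50.0844       250.4219
  6        57.50        48.7202       292.3213
  7        57.50        47.3932       331.7524
  8     2,057.50     1,649.6618    13,197.2947
  Σ                  1,967.4408    14,536.8077
Price P = Σ PV = 1,967.4408.
Macaulay duration = Σ(t·PV) / P = 14,536.8077 / 1,967.4408 = 7.38869 half-year periods.
In years: 7.38869 / 2 = 3.69434 years.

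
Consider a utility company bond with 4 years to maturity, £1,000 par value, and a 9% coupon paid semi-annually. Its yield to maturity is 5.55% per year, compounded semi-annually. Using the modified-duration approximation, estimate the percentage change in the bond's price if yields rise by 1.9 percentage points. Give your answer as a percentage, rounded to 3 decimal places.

-6.438%

Periodic yield y = 0.02775. Modified duration first:
  t   CF        PV=CF/(1+0.02775)^t    t·PV
  1        45.00        43.7850        43.7850
  2        45.00        42.6027        85.2055
  3        45.00        41.4524       124.3573
  4        45.00        40.3332       161.3328
  5        45.00        39.2442       196.2208
  6        45.00        38.1845       229.1073
  7        45.00        37.1535       260.0747
  8     1,045.00       839.4917     6,715.9336
  Σ                  1,122.2473     7,816.0169
P = 1,122.2473; D_Mac = 6.96461 half-year periods = 3.48231 yrs; D_mod = 3.48231/(1+0.02775) = 3.38828 yrs.
ΔP/P ≈ -D_mod · Δy = -3.38828 × (+0.019) = -0.064377 = -6.4377%.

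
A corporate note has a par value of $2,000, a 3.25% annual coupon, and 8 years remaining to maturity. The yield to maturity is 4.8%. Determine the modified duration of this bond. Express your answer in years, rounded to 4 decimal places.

6.7917 years

Periodic yield y = 0.048. First find Macaulay duration:
  t   CF        PV=CF/(1+0.048)^t    t·PV
  1        65.00        62.0229        62.0229
  2        65.00        59.1822       118.3643
  3        65.00        56.4715       169.4146
  4        65.00        53.8850       215.5402
  5        65.00        51.4170       257.0851
  6        65.00        49.0620       294.3723
  7        65.00        46.8149       327.7045
  8     2,065.00     1,419.1549    11,353.2390
  Σ                  1,798.0105    12,797.7429
P = 1,798.0105; Macaulay duration = 12,797.7429 / 1,798.0105 = 7.11772 years.
Modified duration = D_Mac / (1 + y) = 7.11772 / 1.048 = 6.79172 years.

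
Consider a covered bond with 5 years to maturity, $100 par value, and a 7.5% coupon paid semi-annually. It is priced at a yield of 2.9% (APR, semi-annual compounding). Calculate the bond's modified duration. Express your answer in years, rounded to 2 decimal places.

Periodic yield y = 0.0145. First find Macaulay duration:
  t   CF        PV=CF/(1+0.0145)^t    t·PV
  1         3.75         3.6964         3.6964
  2         3.75         3.6436         7.2871
  3         3.75         3.5915        10.7745
  4         3.75         3.5402        14.1606
  5         3.75         3.4896        17.4478
  6         3.75         3.4397        20.6381
  7         3.75         3.3905        23.7337
  8         3.75         3.3421        26.7365
  9         3.75         3.2943        29.6487
  10      103.75        89.8396       898.3955
  Σ                    121.2673     1,052.5190
P = 121.2673; Macaulay duration = 1,052.5190 / 121.2673 = 8.67933 half-year periods = 4.33966 years.
Modified duration = D_Mac / (1 + y) = 4.33966 / 1.0145 = 4.27764 years.

4.28 years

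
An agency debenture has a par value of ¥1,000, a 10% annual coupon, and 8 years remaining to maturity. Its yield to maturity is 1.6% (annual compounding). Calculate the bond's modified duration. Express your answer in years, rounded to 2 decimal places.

Periodic yield y = 0.016. First find Macaulay duration:
  t   CF        PV=CF/(1+0.016)^t    t·PV
  1       100.00        98.4252        98.4252
  2       100.00        96.8752       193.7504
  3       100.00        95.3496       286.0488
  4       100.00        93.8480       375.3921
  5       100.00        92.3701       461.8505
  6       100.00        90.9155       545.4928
  7       100.00        89.4837       626.3861
  8     1,100.00       968.8198     7,750.5587
  Σ                  1,626.0872    10,337.9046
P = 1,626.0872; Macaulay duration = 10,337.9046 / 1,626.0872 = 6.35753 years.
Modified duration = D_Mac / (1 + y) = 6.35753 / 1.016 = 6.25742 years.

6.26 years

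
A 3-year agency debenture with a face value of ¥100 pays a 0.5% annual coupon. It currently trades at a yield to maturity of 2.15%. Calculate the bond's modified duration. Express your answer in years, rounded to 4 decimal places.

2.9219 years

Periodic yield y = 0.0215. First find Macaulay duration:
  t   CF        PV=CF/(1+0.0215)^t    t·PV
  1         0.50         0.4895         0.4895
  2         0.50         0.4792         0.9583
  3       100.50        94.2868       282.8604
  Σ                     95.2555       284.3083
P = 95.2555; Macaulay duration = 284.3083 / 95.2555 = 2.98469 years.
Modified duration = D_Mac / (1 + y) = 2.98469 / 1.0215 = 2.92187 years.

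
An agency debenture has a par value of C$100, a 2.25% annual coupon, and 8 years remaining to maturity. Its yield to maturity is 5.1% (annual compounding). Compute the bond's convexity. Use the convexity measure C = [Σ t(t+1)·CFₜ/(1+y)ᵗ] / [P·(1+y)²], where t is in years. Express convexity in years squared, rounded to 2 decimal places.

58.02

With y = 0.051:
  t   CF        PV=CF/(1+0.051)^t    t·PV        t(t+1)·PV
  1         2.25         2.1408         2.1408           4.2816
  2         2.25         2.0369         4.0739          12.2216
  3         2.25         1.9381         5.8143          23.2571
  4         2.25         1.8440         7.3762          36.8809
  5         2.25         1.7546         8.7728          52.6369
  6         2.25         1.6694        10.0165          70.1157
  7         2.25         1.5884        11.1189          88.9511
  8       102.25        68.6818       549.4543       4,945.0887
  Σ                     81.6541       598.7677       5,233.4337
P = 81.6541.
Convexity = Σ t(t+1)·PV / [P·(1+y)²] = 5,233.4337 / (81.6541 × 1.104601) = 58.02343.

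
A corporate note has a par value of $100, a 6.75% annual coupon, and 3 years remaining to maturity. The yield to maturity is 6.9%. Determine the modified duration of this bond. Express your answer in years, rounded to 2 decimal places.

Periodic yield y = 0.069. First find Macaulay duration:
  t   CF        PV=CF/(1+0.069)^t    t·PV
  1         6.75         6.3143         6.3143
  2         6.75         5.9067        11.8135
  3       106.75        87.3846       262.1537
  Σ                     99.6056       280.2815
P = 99.6056; Macaulay duration = 280.2815 / 99.6056 = 2.81391 years.
Modified duration = D_Mac / (1 + y) = 2.81391 / 1.069 = 2.63228 years.

2.63 years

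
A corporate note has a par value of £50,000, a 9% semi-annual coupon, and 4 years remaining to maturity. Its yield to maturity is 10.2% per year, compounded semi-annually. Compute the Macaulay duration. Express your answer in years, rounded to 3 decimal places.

3.433 years

Periodic yield y = 0.051. Discount each cash flow and weight by its period:
  t   CF        PV=CF/(1+0.051)^t    t·PV
  1     2,250.00     2,140.8183     2,140.8183
  2     2,250.00     2,036.9346     4,073.8692
  3     2,250.00     1,938.0919     5,814.2757
  4     2,250.00     1,844.0456     7,376.1824
  5     2,250.00     1,754.5629     8,772.8144
  6     2,250.00     1,669.4223    10,016.5341
  7     2,250.00     1,588.4133    11,118.8929
  8    52,250.00    35,096.5613   280,772.4900
  Σ                 48,068.8501   330,085.8770
Price P = Σ PV = 48,068.8501.
Macaulay duration = Σ(t·PV) / P = 330,085.8770 / 48,068.8501 = 6.86694 half-year periods.
In years: 6.86694 / 2 = 3.43347 years.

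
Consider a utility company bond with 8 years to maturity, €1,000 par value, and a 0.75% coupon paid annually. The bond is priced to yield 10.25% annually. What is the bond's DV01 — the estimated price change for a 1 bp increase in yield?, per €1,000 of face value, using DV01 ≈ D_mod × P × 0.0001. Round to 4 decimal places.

Periodic yield y = 0.1025.
  t   CF        PV=CF/(1+0.1025)^t    t·PV
  1         7.50         6.8027         6.8027
  2         7.50         6.1703        12.3405
  3         7.50         5.5966        16.7898
  4         7.50         5.0763        20.3052
  5         7.50         4.6043        23.0217
  6         7.50         4.1763        25.0577
  7         7.50         3.7880        26.5161
  8     1,007.50       461.5474     3,692.3789
  Σ                    497.7619     3,823.2127
P = 497.7619; D_Mac = 7.68081 yrs; D_mod = 6.96672 yrs.
DV01 ≈ 6.96672 × 497.7619 × 0.0001 = 0.346777.

€0.3468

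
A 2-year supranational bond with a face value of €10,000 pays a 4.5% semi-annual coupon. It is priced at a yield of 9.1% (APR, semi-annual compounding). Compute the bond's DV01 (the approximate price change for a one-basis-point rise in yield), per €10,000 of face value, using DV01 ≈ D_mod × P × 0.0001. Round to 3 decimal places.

Periodic yield y = 0.0455.
  t   CF        PV=CF/(1+0.0455)^t    t·PV
  1       225.00       215.2080       215.2080
  2       225.00       205.8422       411.6844
  3       225.00       196.8840       590.6520
  4    10,225.00     8,557.8992    34,231.5969
  Σ                  9,175.8335    35,449.1413
P = 9,175.8335; D_Mac = 3.86332 half-year periods = 1.93166 yrs; D_mod = 1.84759 yrs.
DV01 ≈ 1.84759 × 9,175.8335 × 0.0001 = 1.695320.

€1.695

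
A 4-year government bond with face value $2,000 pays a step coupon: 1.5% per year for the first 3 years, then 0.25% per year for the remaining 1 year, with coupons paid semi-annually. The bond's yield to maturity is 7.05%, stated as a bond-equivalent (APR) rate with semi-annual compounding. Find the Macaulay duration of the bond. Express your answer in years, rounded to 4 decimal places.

Periodic yield y = 0.03525. Discount each cash flow and weight by its period:
  t   CF        PV=CF/(1+0.03525)^t    t·PV
  1        15.00        14.4893        14.4893
  2        15.00        13.9959        27.9918
  3        15.00        13.5193        40.5580
  4        15.00        13.0590        52.2360
  5        15.00        12.6144        63.0718
  6        15.00        12.1848        73.1090
  7         2.50         1.9617        13.7316
  8     2,002.50     1,517.7862    12,142.2899
  Σ                  1,599.6106    12,427.4775
Price P = Σ PV = 1,599.6106.
Macaulay duration = Σ(t·PV) / P = 12,427.4775 / 1,599.6106 = 7.76906 half-year periods.
In years: 7.76906 / 2 = 3.88453 years.

3.8845 years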